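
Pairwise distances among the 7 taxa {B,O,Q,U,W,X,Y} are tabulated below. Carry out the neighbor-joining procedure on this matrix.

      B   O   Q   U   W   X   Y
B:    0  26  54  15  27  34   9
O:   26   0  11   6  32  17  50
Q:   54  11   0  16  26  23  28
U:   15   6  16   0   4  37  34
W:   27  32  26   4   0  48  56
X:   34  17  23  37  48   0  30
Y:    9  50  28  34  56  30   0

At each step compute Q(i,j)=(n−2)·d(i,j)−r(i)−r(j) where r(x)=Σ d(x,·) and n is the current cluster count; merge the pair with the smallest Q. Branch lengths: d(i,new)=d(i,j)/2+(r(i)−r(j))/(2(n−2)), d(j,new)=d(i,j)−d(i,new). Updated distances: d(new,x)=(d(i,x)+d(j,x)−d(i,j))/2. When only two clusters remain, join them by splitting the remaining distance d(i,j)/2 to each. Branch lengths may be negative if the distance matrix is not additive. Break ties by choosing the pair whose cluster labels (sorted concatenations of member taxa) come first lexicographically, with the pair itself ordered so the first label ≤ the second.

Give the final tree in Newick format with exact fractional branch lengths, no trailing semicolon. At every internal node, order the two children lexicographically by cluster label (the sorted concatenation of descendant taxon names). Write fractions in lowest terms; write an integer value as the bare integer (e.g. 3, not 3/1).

iteration 1: select B,Y (d=9, Q=-327); attach at lengths (3/10, 87/10); label the merged cluster BY
  updated: d(BY,O)=67/2, d(BY,Q)=73/2, d(BY,U)=20, d(BY,W)=37, d(BY,X)=55/2
iteration 2: select U,W (d=4, Q=-214); attach at lengths (-6, 10); label the merged cluster UW
  updated: d(BY,UW)=53/2, d(O,UW)=17, d(Q,UW)=19, d(UW,X)=81/2
iteration 3: select BY,X (d=55/2, Q=-299/2); attach at lengths (197/12, 133/12); label the merged cluster BXY
  updated: d(BXY,O)=23/2, d(BXY,Q)=16, d(BXY,UW)=79/4
iteration 4: select BXY,O (d=23/2, Q=-255/4); attach at lengths (123/16, 61/16); label the merged cluster BOXY
  updated: d(BOXY,Q)=31/4, d(BOXY,UW)=101/8
iteration 5: select BOXY,Q (d=31/4, Q=-315/8); attach at lengths (11/16, 113/16); label the merged cluster BOQXY
  updated: d(BOQXY,UW)=191/16
iteration 6: select BOQXY,UW (d=191/16); attach at lengths (191/32, 191/32); label the merged cluster BOQUWXY
final tree: (((((B:3/10,Y:87/10):197/12,X:133/12):123/16,O:61/16):11/16,Q:113/16):191/32,(U:-6,W:10):191/32)
total length: 1147/16

(((((B:3/10,Y:87/10):197/12,X:133/12):123/16,O:61/16):11/16,Q:113/16):191/32,(U:-6,W:10):191/32)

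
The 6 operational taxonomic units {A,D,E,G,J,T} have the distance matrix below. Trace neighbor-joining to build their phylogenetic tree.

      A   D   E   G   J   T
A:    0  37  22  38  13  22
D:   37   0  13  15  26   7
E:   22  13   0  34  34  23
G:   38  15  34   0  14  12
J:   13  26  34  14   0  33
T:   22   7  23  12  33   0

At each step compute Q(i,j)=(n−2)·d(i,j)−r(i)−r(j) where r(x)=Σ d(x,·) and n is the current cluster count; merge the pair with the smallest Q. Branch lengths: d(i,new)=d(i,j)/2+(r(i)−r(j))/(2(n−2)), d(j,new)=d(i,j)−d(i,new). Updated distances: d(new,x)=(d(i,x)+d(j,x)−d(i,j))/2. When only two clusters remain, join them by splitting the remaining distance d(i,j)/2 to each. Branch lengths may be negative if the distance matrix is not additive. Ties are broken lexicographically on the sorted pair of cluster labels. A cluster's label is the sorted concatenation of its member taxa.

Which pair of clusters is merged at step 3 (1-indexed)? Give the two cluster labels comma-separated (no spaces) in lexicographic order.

1. join A+J (d=13, Q=-200) ⇒ AJ; edges |A|=8, |J|=5
  updated: d(AJ,D)=25, d(AJ,E)=43/2, d(AJ,G)=39/2, d(AJ,T)=21
2. join AJ+E (d=43/2, Q=-114) ⇒ AEJ; edges |AJ|=10, |E|=23/2
  updated: d(AEJ,D)=33/4, d(AEJ,G)=16, d(AEJ,T)=45/4
3. join AEJ+D (d=33/4, Q=-197/4) ⇒ ADEJ; edges |AEJ|=87/16, |D|=45/16
  updated: d(ADEJ,G)=91/8, d(ADEJ,T)=5
4. join ADEJ+G (d=91/8, Q=-227/8) ⇒ ADEGJ; edges |ADEJ|=35/16, |G|=147/16
  updated: d(ADEGJ,T)=45/16
5. join ADEGJ+T (d=45/16) ⇒ ADEGJT; edges |ADEGJ|=45/32, |T|=45/32
final tree: (((((A:8,J:5):10,E:23/2):87/16,D:45/16):35/16,G:147/16):45/32,T:45/32)
total length: 911/16

AEJ,D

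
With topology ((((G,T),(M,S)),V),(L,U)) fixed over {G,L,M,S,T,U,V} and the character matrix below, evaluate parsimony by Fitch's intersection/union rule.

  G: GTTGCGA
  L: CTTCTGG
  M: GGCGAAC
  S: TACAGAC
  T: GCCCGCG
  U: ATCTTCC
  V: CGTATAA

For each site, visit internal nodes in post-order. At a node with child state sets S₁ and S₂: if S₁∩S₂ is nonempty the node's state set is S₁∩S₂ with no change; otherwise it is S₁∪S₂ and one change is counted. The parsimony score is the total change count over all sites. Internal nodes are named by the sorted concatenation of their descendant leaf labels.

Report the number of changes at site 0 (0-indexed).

3

[col 0] GT: children G:{G}, T:{G} ∩→ {G}; cost 0
[col 0] MS: children M:{G}, S:{T} ∪→ {G,T}; cost 1
[col 0] GMST: children GT:{G}, MS:{G,T} ∩→ {G}; cost 0
[col 0] GMSTV: children GMST:{G}, V:{C} ∪→ {C,G}; cost 1
[col 0] LU: children L:{C}, U:{A} ∪→ {A,C}; cost 1
[col 0] GLMSTUV: children GMSTV:{C,G}, LU:{A,C} ∩→ {C}; cost 0
[col 1] GT: children G:{T}, T:{C} ∪→ {C,T}; cost 1
[col 1] MS: children M:{G}, S:{A} ∪→ {A,G}; cost 1
[col 1] GMST: children GT:{C,T}, MS:{A,G} ∪→ {A,C,G,T}; cost 1
[col 1] GMSTV: children GMST:{A,C,G,T}, V:{G} ∩→ {G}; cost 0
[col 1] LU: children L:{T}, U:{T} ∩→ {T}; cost 0
[col 1] GLMSTUV: children GMSTV:{G}, LU:{T} ∪→ {G,T}; cost 1
[col 2] GT: children G:{T}, T:{C} ∪→ {C,T}; cost 1
[col 2] MS: children M:{C}, S:{C} ∩→ {C}; cost 0
[col 2] GMST: children GT:{C,T}, MS:{C} ∩→ {C}; cost 0
[col 2] GMSTV: children GMST:{C}, V:{T} ∪→ {C,T}; cost 1
[col 2] LU: children L:{T}, U:{C} ∪→ {C,T}; cost 1
[col 2] GLMSTUV: children GMSTV:{C,T}, LU:{C,T} ∩→ {C,T}; cost 0
[col 3] GT: children G:{G}, T:{C} ∪→ {C,G}; cost 1
[col 3] MS: children M:{G}, S:{A} ∪→ {A,G}; cost 1
[col 3] GMST: children GT:{C,G}, MS:{A,G} ∩→ {G}; cost 0
[col 3] GMSTV: children GMST:{G}, V:{A} ∪→ {A,G}; cost 1
[col 3] LU: children L:{C}, U:{T} ∪→ {C,T}; cost 1
[col 3] GLMSTUV: children GMSTV:{A,G}, LU:{C,T} ∪→ {A,C,G,T}; cost 1
[col 4] GT: children G:{C}, T:{G} ∪→ {C,G}; cost 1
[col 4] MS: children M:{A}, S:{G} ∪→ {A,G}; cost 1
[col 4] GMST: children GT:{C,G}, MS:{A,G} ∩→ {G}; cost 0
[col 4] GMSTV: children GMST:{G}, V:{T} ∪→ {G,T}; cost 1
[col 4] LU: children L:{T}, U:{T} ∩→ {T}; cost 0
[col 4] GLMSTUV: children GMSTV:{G,T}, LU:{T} ∩→ {T}; cost 0
[col 5] GT: children G:{G}, T:{C} ∪→ {C,G}; cost 1
[col 5] MS: children M:{A}, S:{A} ∩→ {A}; cost 0
[col 5] GMST: children GT:{C,G}, MS:{A} ∪→ {A,C,G}; cost 1
[col 5] GMSTV: children GMST:{A,C,G}, V:{A} ∩→ {A}; cost 0
[col 5] LU: children L:{G}, U:{C} ∪→ {C,G}; cost 1
[col 5] GLMSTUV: children GMSTV:{A}, LU:{C,G} ∪→ {A,C,G}; cost 1
[col 6] GT: children G:{A}, T:{G} ∪→ {A,G}; cost 1
[col 6] MS: children M:{C}, S:{C} ∩→ {C}; cost 0
[col 6] GMST: children GT:{A,G}, MS:{C} ∪→ {A,C,G}; cost 1
[col 6] GMSTV: children GMST:{A,C,G}, V:{A} ∩→ {A}; cost 0
[col 6] LU: children L:{G}, U:{C} ∪→ {C,G}; cost 1
[col 6] GLMSTUV: children GMSTV:{A}, LU:{C,G} ∪→ {A,C,G}; cost 1
per-site changes: [3, 4, 3, 5, 3, 4, 4]; total = 26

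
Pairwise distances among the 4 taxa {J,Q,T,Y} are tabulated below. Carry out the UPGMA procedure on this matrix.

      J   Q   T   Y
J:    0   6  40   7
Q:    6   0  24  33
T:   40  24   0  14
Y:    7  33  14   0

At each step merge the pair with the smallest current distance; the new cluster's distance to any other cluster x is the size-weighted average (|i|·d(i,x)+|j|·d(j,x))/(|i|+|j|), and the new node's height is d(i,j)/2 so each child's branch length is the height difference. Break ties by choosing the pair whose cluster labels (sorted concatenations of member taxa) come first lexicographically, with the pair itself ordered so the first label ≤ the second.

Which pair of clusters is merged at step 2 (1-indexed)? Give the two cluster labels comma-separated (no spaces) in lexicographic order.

1. join J+Q (d=6) ⇒ JQ; edges |J|=3, |Q|=3
  updated: d(JQ,T)=32, d(JQ,Y)=20
2. join T+Y (d=14) ⇒ TY; edges |T|=7, |Y|=7
  updated: d(JQ,TY)=26
3. join JQ+TY (d=26) ⇒ JQTY; edges |JQ|=10, |TY|=6
final tree: ((J:3,Q:3):10,(T:7,Y:7):6)
total length: 36

T,Y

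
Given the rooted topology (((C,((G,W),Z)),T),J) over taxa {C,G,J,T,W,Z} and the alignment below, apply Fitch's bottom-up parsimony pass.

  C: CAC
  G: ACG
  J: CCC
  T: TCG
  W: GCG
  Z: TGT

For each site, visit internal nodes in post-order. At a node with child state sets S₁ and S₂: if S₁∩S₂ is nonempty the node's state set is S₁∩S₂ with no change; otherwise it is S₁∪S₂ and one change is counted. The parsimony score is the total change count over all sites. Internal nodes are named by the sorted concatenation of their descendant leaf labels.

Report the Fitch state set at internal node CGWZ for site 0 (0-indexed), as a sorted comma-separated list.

[col 0] GW: children G:{A}, W:{G} ∪→ {A,G}; cost 1
[col 0] GWZ: children GW:{A,G}, Z:{T} ∪→ {A,G,T}; cost 1
[col 0] CGWZ: children C:{C}, GWZ:{A,G,T} ∪→ {A,C,G,T}; cost 1
[col 0] CGTWZ: children CGWZ:{A,C,G,T}, T:{T} ∩→ {T}; cost 0
[col 0] CGJTWZ: children CGTWZ:{T}, J:{C} ∪→ {C,T}; cost 1
[col 1] GW: children G:{C}, W:{C} ∩→ {C}; cost 0
[col 1] GWZ: children GW:{C}, Z:{G} ∪→ {C,G}; cost 1
[col 1] CGWZ: children C:{A}, GWZ:{C,G} ∪→ {A,C,G}; cost 1
[col 1] CGTWZ: children CGWZ:{A,C,G}, T:{C} ∩→ {C}; cost 0
[col 1] CGJTWZ: children CGTWZ:{C}, J:{C} ∩→ {C}; cost 0
[col 2] GW: children G:{G}, W:{G} ∩→ {G}; cost 0
[col 2] GWZ: children GW:{G}, Z:{T} ∪→ {G,T}; cost 1
[col 2] CGWZ: children C:{C}, GWZ:{G,T} ∪→ {C,G,T}; cost 1
[col 2] CGTWZ: children CGWZ:{C,G,T}, T:{G} ∩→ {G}; cost 0
[col 2] CGJTWZ: children CGTWZ:{G}, J:{C} ∪→ {C,G}; cost 1
per-site changes: [4, 2, 3]; total = 9

A,C,G,T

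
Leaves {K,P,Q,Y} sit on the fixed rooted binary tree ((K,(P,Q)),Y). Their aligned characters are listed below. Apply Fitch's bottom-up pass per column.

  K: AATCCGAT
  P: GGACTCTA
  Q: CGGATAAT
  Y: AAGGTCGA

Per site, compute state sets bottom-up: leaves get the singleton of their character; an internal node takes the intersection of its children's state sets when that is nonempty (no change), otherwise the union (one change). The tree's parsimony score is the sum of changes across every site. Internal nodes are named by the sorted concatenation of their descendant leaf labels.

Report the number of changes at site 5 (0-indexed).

2

[col 0] PQ: children P:{G}, Q:{C} ∪→ {C,G}; cost 1
[col 0] KPQ: children K:{A}, PQ:{C,G} ∪→ {A,C,G}; cost 1
[col 0] KPQY: children KPQ:{A,C,G}, Y:{A} ∩→ {A}; cost 0
[col 1] PQ: children P:{G}, Q:{G} ∩→ {G}; cost 0
[col 1] KPQ: children K:{A}, PQ:{G} ∪→ {A,G}; cost 1
[col 1] KPQY: children KPQ:{A,G}, Y:{A} ∩→ {A}; cost 0
[col 2] PQ: children P:{A}, Q:{G} ∪→ {A,G}; cost 1
[col 2] KPQ: children K:{T}, PQ:{A,G} ∪→ {A,G,T}; cost 1
[col 2] KPQY: children KPQ:{A,G,T}, Y:{G} ∩→ {G}; cost 0
[col 3] PQ: children P:{C}, Q:{A} ∪→ {A,C}; cost 1
[col 3] KPQ: children K:{C}, PQ:{A,C} ∩→ {C}; cost 0
[col 3] KPQY: children KPQ:{C}, Y:{G} ∪→ {C,G}; cost 1
[col 4] PQ: children P:{T}, Q:{T} ∩→ {T}; cost 0
[col 4] KPQ: children K:{C}, PQ:{T} ∪→ {C,T}; cost 1
[col 4] KPQY: children KPQ:{C,T}, Y:{T} ∩→ {T}; cost 0
[col 5] PQ: children P:{C}, Q:{A} ∪→ {A,C}; cost 1
[col 5] KPQ: children K:{G}, PQ:{A,C} ∪→ {A,C,G}; cost 1
[col 5] KPQY: children KPQ:{A,C,G}, Y:{C} ∩→ {C}; cost 0
[col 6] PQ: children P:{T}, Q:{A} ∪→ {A,T}; cost 1
[col 6] KPQ: children K:{A}, PQ:{A,T} ∩→ {A}; cost 0
[col 6] KPQY: children KPQ:{A}, Y:{G} ∪→ {A,G}; cost 1
[col 7] PQ: children P:{A}, Q:{T} ∪→ {A,T}; cost 1
[col 7] KPQ: children K:{T}, PQ:{A,T} ∩→ {T}; cost 0
[col 7] KPQY: children KPQ:{T}, Y:{A} ∪→ {A,T}; cost 1
per-site changes: [2, 1, 2, 2, 1, 2, 2, 2]; total = 14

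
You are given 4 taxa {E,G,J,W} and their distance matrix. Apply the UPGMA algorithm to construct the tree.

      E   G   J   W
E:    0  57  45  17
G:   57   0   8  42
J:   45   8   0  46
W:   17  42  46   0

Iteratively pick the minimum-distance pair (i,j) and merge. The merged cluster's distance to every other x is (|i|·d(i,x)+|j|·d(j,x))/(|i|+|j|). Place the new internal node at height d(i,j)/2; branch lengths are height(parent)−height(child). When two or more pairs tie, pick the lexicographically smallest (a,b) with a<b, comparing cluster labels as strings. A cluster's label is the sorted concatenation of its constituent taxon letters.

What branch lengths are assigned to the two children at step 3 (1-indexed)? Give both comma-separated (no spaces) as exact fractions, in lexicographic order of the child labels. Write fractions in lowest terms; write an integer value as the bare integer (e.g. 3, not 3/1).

iteration 1: select G,J (d=8); attach at lengths (4, 4); label the merged cluster GJ
  updated: d(E,GJ)=51, d(GJ,W)=44
iteration 2: select E,W (d=17); attach at lengths (17/2, 17/2); label the merged cluster EW
  updated: d(EW,GJ)=95/2
iteration 3: select EW,GJ (d=95/2); attach at lengths (61/4, 79/4); label the merged cluster EGJW
final tree: ((E:17/2,W:17/2):61/4,(G:4,J:4):79/4)
total length: 60

61/4,79/4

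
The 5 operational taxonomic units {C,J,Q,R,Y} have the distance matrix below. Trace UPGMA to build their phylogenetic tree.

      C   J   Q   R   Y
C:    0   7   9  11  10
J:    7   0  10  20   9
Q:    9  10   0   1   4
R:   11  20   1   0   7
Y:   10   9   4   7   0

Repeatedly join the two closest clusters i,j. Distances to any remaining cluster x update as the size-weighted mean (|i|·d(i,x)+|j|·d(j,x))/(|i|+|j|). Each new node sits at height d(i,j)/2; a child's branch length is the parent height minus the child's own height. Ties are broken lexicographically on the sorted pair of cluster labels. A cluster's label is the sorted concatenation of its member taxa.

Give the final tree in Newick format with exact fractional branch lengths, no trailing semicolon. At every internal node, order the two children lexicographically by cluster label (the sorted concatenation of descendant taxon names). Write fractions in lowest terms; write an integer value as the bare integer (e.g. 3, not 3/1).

((C:7/2,J:7/2):9/4,((Q:1/2,R:1/2):9/4,Y:11/4):3)

step 1: merge (Q,R) at d=1; branch lengths Q→1/2, R→1/2; new cluster QR
  updated: d(C,QR)=10, d(J,QR)=15, d(QR,Y)=11/2
step 2: merge (QR,Y) at d=11/2; branch lengths QR→9/4, Y→11/4; new cluster QRY
  updated: d(C,QRY)=10, d(J,QRY)=13
step 3: merge (C,J) at d=7; branch lengths C→7/2, J→7/2; new cluster CJ
  updated: d(CJ,QRY)=23/2
step 4: merge (CJ,QRY) at d=23/2; branch lengths CJ→9/4, QRY→3; new cluster CJQRY
final tree: ((C:7/2,J:7/2):9/4,((Q:1/2,R:1/2):9/4,Y:11/4):3)
total length: 73/4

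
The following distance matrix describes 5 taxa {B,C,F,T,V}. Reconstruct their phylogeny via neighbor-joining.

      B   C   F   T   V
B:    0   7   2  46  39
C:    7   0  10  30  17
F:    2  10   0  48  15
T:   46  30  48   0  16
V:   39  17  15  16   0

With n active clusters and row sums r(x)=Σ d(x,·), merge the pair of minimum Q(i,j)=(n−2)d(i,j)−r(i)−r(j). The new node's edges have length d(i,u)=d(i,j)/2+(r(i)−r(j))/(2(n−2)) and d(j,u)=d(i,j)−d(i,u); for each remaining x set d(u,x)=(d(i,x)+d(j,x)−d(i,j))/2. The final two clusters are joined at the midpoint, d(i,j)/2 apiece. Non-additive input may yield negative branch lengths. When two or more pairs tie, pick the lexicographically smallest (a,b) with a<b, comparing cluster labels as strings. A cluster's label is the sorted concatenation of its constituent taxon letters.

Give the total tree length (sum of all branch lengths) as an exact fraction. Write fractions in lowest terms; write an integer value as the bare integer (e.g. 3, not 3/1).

87/2

step 1: merge (T,V) at d=16, Q=-179; branch lengths T→101/6, V→-5/6; new cluster TV
  updated: d(B,TV)=69/2, d(C,TV)=31/2, d(F,TV)=47/2
step 2: merge (B,F) at d=2, Q=-75; branch lengths B→3, F→-1; new cluster BF
  updated: d(BF,C)=15/2, d(BF,TV)=28
step 3: merge (BF,C) at d=15/2, Q=-51; branch lengths BF→10, C→-5/2; new cluster BCF
  updated: d(BCF,TV)=18
step 4: merge (BCF,TV) at d=18; branch lengths BCF→9, TV→9; new cluster BCFTV
final tree: (((B:3,F:-1):10,C:-5/2):9,(T:101/6,V:-5/6):9)
total length: 87/2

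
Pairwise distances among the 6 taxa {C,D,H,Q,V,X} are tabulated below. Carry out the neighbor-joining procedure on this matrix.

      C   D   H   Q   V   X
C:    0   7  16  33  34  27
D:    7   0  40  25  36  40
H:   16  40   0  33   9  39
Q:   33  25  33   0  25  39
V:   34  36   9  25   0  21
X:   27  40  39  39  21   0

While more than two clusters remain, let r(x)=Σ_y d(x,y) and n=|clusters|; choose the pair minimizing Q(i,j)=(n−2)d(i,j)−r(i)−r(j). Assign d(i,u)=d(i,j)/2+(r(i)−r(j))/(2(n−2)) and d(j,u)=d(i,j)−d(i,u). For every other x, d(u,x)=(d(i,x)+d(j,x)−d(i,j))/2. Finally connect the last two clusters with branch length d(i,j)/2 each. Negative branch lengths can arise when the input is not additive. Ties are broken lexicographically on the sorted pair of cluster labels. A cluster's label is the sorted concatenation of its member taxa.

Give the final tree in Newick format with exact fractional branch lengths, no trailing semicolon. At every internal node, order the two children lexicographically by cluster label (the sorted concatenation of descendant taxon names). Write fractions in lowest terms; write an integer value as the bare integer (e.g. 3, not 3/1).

step 1: merge (C,D) at d=7, Q=-237; branch lengths C→-3/8, D→59/8; new cluster CD
  updated: d(CD,H)=49/2, d(CD,Q)=51/2, d(CD,V)=63/2, d(CD,X)=30
step 2: merge (H,V) at d=9, Q=-165; branch lengths H→23/3, V→4/3; new cluster HV
  updated: d(CD,HV)=47/2, d(HV,Q)=49/2, d(HV,X)=51/2
step 3: merge (CD,Q) at d=51/2, Q=-117; branch lengths CD→41/4, Q→61/4; new cluster CDQ
  updated: d(CDQ,HV)=45/4, d(CDQ,X)=87/4
step 4: merge (CDQ,HV) at d=45/4, Q=-117/2; branch lengths CDQ→15/4, HV→15/2; new cluster CDHQV
  updated: d(CDHQV,X)=18
step 5: merge (CDHQV,X) at d=18; branch lengths CDHQV→9, X→9; new cluster CDHQVX
final tree: ((((C:-3/8,D:59/8):41/4,Q:61/4):15/4,(H:23/3,V:4/3):15/2):9,X:9)
total length: 283/4

((((C:-3/8,D:59/8):41/4,Q:61/4):15/4,(H:23/3,V:4/3):15/2):9,X:9)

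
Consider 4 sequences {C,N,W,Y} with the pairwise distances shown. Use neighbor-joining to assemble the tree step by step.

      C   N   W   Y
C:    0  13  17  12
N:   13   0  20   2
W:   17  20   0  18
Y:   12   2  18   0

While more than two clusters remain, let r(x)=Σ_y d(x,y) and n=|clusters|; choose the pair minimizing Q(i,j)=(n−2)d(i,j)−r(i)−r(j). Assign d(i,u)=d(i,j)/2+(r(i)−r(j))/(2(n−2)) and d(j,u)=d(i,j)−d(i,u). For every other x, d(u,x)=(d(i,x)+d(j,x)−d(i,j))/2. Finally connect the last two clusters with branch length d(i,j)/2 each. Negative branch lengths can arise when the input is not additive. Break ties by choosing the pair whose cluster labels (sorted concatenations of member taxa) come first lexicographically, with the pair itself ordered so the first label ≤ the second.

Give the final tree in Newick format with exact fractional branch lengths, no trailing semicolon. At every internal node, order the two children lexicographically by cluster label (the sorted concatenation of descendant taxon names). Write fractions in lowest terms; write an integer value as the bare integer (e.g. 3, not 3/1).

1. join C+W (d=17, Q=-63) ⇒ CW; edges |C|=21/4, |W|=47/4
  updated: d(CW,N)=8, d(CW,Y)=13/2
2. join CW+N (d=8, Q=-33/2) ⇒ CNW; edges |CW|=25/4, |N|=7/4
  updated: d(CNW,Y)=1/4
3. join CNW+Y (d=1/4) ⇒ CNWY; edges |CNW|=1/8, |Y|=1/8
final tree: (((C:21/4,W:47/4):25/4,N:7/4):1/8,Y:1/8)
total length: 101/4

(((C:21/4,W:47/4):25/4,N:7/4):1/8,Y:1/8)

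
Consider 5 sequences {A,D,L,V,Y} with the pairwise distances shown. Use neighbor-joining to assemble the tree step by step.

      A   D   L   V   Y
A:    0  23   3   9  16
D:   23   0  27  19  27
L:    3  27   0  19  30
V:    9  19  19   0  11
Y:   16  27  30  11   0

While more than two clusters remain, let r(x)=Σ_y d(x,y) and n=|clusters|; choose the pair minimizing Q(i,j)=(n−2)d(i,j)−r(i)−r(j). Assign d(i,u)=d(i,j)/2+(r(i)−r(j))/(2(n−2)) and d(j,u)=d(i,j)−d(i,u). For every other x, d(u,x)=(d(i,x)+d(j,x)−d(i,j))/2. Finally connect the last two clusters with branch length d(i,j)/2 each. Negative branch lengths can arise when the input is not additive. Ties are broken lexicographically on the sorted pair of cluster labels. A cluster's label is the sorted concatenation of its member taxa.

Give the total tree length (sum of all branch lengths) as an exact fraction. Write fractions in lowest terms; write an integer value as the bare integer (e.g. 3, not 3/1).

step 1: merge (A,L) at d=3, Q=-121; branch lengths A→-19/6, L→37/6; new cluster AL
  updated: d(AL,D)=47/2, d(AL,V)=25/2, d(AL,Y)=43/2
step 2: merge (AL,D) at d=47/2, Q=-80; branch lengths AL→35/4, D→59/4; new cluster ADL
  updated: d(ADL,V)=4, d(ADL,Y)=25/2
step 3: merge (ADL,V) at d=4, Q=-55/2; branch lengths ADL→11/4, V→5/4; new cluster ADLV
  updated: d(ADLV,Y)=39/4
step 4: merge (ADLV,Y) at d=39/4; branch lengths ADLV→39/8, Y→39/8; new cluster ADLVY
final tree: ((((A:-19/6,L:37/6):35/4,D:59/4):11/4,V:5/4):39/8,Y:39/8)
total length: 161/4

161/4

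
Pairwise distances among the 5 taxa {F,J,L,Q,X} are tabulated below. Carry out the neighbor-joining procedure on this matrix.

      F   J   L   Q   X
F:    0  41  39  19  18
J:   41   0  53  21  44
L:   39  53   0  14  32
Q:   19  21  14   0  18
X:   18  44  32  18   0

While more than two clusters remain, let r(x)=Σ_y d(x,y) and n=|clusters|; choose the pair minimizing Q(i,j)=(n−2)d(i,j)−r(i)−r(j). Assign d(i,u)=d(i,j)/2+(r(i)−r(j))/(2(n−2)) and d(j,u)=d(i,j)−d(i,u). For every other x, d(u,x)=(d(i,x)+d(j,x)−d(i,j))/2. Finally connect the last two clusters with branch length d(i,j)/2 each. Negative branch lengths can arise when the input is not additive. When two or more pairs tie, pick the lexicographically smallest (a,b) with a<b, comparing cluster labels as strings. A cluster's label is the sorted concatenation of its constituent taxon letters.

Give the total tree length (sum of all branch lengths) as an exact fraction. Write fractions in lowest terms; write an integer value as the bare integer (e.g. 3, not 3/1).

277/4

iteration 1: select F,X (d=18, Q=-175); attach at lengths (59/6, 49/6); label the merged cluster FX
  updated: d(FX,J)=67/2, d(FX,L)=53/2, d(FX,Q)=19/2
iteration 2: select FX,J (d=67/2, Q=-110); attach at lengths (29/4, 105/4); label the merged cluster FJX
  updated: d(FJX,L)=23, d(FJX,Q)=-3/2
iteration 3: select FJX,L (d=23, Q=-71/2); attach at lengths (15/4, 77/4); label the merged cluster FJLX
  updated: d(FJLX,Q)=-21/4
iteration 4: select FJLX,Q (d=-21/4); attach at lengths (-21/8, -21/8); label the merged cluster FJLQX
final tree: ((((F:59/6,X:49/6):29/4,J:105/4):15/4,L:77/4):-21/8,Q:-21/8)
total length: 277/4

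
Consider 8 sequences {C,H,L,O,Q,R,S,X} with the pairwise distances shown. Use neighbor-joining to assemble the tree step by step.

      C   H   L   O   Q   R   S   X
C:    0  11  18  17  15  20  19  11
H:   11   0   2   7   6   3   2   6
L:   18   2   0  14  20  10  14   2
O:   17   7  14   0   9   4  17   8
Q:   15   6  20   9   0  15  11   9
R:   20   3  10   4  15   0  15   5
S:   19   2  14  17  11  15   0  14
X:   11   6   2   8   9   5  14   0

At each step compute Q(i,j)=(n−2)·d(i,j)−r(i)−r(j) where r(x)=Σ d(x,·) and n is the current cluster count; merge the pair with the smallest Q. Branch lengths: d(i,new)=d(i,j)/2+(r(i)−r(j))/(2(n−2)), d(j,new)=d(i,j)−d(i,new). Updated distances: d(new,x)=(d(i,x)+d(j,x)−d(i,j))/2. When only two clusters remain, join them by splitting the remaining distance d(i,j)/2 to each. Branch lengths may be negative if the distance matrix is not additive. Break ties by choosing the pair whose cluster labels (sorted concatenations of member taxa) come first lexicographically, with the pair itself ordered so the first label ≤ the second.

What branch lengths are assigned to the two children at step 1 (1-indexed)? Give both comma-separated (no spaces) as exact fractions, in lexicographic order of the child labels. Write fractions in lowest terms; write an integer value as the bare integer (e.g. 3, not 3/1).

7/3,5/3

step 1: merge (O,R) at d=4, Q=-124; branch lengths O→7/3, R→5/3; new cluster OR
  updated: d(C,OR)=33/2, d(H,OR)=3, d(L,OR)=10, d(OR,Q)=10, d(OR,S)=14, d(OR,X)=9/2
step 2: merge (L,X) at d=2, Q=-205/2; branch lengths L→59/20, X→-19/20; new cluster LX
  updated: d(C,LX)=27/2, d(H,LX)=3, d(LX,OR)=25/4, d(LX,Q)=27/2, d(LX,S)=13
step 3: merge (H,S) at d=2, Q=-76; branch lengths H→-13/4, S→21/4; new cluster HS
  updated: d(C,HS)=14, d(HS,LX)=7, d(HS,OR)=15/2, d(HS,Q)=15/2
step 4: merge (LX,OR) at d=25/4, Q=-247/4; branch lengths LX→25/8, OR→25/8; new cluster LORX
  updated: d(C,LORX)=95/8, d(HS,LORX)=33/8, d(LORX,Q)=69/8
step 5: merge (C,Q) at d=15, Q=-42; branch lengths C→159/16, Q→81/16; new cluster CQ
  updated: d(CQ,HS)=13/4, d(CQ,LORX)=11/4
step 6: merge (CQ,HS) at d=13/4, Q=-81/8; branch lengths CQ→15/16, HS→37/16; new cluster CHQS
  updated: d(CHQS,LORX)=29/16
step 7: merge (CHQS,LORX) at d=29/16; branch lengths CHQS→29/32, LORX→29/32; new cluster CHLOQRSX
final tree: (((C:159/16,Q:81/16):15/16,(H:-13/4,S:21/4):37/16):29/32,((L:59/20,X:-19/20):25/8,(O:7/3,R:5/3):25/8):29/32)
total length: 549/16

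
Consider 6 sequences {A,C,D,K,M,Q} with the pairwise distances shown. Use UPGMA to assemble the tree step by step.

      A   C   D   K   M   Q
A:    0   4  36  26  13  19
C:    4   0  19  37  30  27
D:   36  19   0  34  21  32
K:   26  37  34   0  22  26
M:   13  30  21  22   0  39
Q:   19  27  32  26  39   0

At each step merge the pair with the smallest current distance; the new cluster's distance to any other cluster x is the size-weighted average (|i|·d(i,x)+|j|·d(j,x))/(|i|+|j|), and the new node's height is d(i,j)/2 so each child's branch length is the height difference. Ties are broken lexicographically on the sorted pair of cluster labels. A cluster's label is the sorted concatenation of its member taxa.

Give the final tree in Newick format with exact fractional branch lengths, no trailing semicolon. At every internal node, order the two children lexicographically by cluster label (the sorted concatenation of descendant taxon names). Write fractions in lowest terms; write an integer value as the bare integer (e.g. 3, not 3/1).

(((A:2,C:2):19/2,Q:23/2):17/6,((D:21/2,M:21/2):7/2,K:14):1/3)

1. join A+C (d=4) ⇒ AC; edges |A|=2, |C|=2
  updated: d(AC,D)=55/2, d(AC,K)=63/2, d(AC,M)=43/2, d(AC,Q)=23
2. join D+M (d=21) ⇒ DM; edges |D|=21/2, |M|=21/2
  updated: d(AC,DM)=49/2, d(DM,K)=28, d(DM,Q)=71/2
3. join AC+Q (d=23) ⇒ ACQ; edges |AC|=19/2, |Q|=23/2
  updated: d(ACQ,DM)=169/6, d(ACQ,K)=89/3
4. join DM+K (d=28) ⇒ DKM; edges |DM|=7/2, |K|=14
  updated: d(ACQ,DKM)=86/3
5. join ACQ+DKM (d=86/3) ⇒ ACDKMQ; edges |ACQ|=17/6, |DKM|=1/3
final tree: (((A:2,C:2):19/2,Q:23/2):17/6,((D:21/2,M:21/2):7/2,K:14):1/3)
total length: 200/3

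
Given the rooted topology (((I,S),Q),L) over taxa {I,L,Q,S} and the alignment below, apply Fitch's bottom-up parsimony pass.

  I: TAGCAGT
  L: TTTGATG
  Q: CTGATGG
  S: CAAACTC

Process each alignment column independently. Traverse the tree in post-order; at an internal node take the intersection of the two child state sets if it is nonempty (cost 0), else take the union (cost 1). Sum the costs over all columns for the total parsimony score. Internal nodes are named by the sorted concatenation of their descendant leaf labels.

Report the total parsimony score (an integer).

13

[col 0] IS: children I:{T}, S:{C} ∪→ {C,T}; cost 1
[col 0] IQS: children IS:{C,T}, Q:{C} ∩→ {C}; cost 0
[col 0] ILQS: children IQS:{C}, L:{T} ∪→ {C,T}; cost 1
[col 1] IS: children I:{A}, S:{A} ∩→ {A}; cost 0
[col 1] IQS: children IS:{A}, Q:{T} ∪→ {A,T}; cost 1
[col 1] ILQS: children IQS:{A,T}, L:{T} ∩→ {T}; cost 0
[col 2] IS: children I:{G}, S:{A} ∪→ {A,G}; cost 1
[col 2] IQS: children IS:{A,G}, Q:{G} ∩→ {G}; cost 0
[col 2] ILQS: children IQS:{G}, L:{T} ∪→ {G,T}; cost 1
[col 3] IS: children I:{C}, S:{A} ∪→ {A,C}; cost 1
[col 3] IQS: children IS:{A,C}, Q:{A} ∩→ {A}; cost 0
[col 3] ILQS: children IQS:{A}, L:{G} ∪→ {A,G}; cost 1
[col 4] IS: children I:{A}, S:{C} ∪→ {A,C}; cost 1
[col 4] IQS: children IS:{A,C}, Q:{T} ∪→ {A,C,T}; cost 1
[col 4] ILQS: children IQS:{A,C,T}, L:{A} ∩→ {A}; cost 0
[col 5] IS: children I:{G}, S:{T} ∪→ {G,T}; cost 1
[col 5] IQS: children IS:{G,T}, Q:{G} ∩→ {G}; cost 0
[col 5] ILQS: children IQS:{G}, L:{T} ∪→ {G,T}; cost 1
[col 6] IS: children I:{T}, S:{C} ∪→ {C,T}; cost 1
[col 6] IQS: children IS:{C,T}, Q:{G} ∪→ {C,G,T}; cost 1
[col 6] ILQS: children IQS:{C,G,T}, L:{G} ∩→ {G}; cost 0
per-site changes: [2, 1, 2, 2, 2, 2, 2]; total = 13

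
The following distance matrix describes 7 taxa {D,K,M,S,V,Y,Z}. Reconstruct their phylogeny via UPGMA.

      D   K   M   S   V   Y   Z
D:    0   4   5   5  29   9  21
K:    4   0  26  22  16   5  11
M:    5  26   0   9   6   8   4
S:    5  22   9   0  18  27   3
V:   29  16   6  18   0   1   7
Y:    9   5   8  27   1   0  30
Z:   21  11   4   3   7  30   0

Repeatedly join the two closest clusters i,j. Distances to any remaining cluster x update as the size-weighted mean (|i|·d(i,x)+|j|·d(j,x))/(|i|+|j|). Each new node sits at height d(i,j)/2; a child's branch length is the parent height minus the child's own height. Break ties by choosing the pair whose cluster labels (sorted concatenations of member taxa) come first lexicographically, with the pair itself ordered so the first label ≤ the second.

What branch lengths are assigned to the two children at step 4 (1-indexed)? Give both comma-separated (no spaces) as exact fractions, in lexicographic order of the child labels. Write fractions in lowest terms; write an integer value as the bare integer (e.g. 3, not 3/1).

1. join V+Y (d=1) ⇒ VY; edges |V|=1/2, |Y|=1/2
  updated: d(D,VY)=19, d(K,VY)=21/2, d(M,VY)=7, d(S,VY)=45/2, d(VY,Z)=37/2
2. join S+Z (d=3) ⇒ SZ; edges |S|=3/2, |Z|=3/2
  updated: d(D,SZ)=13, d(K,SZ)=33/2, d(M,SZ)=13/2, d(SZ,VY)=41/2
3. join D+K (d=4) ⇒ DK; edges |D|=2, |K|=2
  updated: d(DK,M)=31/2, d(DK,SZ)=59/4, d(DK,VY)=59/4
4. join M+SZ (d=13/2) ⇒ MSZ; edges |M|=13/4, |SZ|=7/4
  updated: d(DK,MSZ)=15, d(MSZ,VY)=16
5. join DK+VY (d=59/4) ⇒ DKVY; edges |DK|=43/8, |VY|=55/8
  updated: d(DKVY,MSZ)=31/2
6. join DKVY+MSZ (d=31/2) ⇒ DKMSVYZ; edges |DKVY|=3/8, |MSZ|=9/2
final tree: (((D:2,K:2):43/8,(V:1/2,Y:1/2):55/8):3/8,(M:13/4,(S:3/2,Z:3/2):7/4):9/2)
total length: 241/8

13/4,7/4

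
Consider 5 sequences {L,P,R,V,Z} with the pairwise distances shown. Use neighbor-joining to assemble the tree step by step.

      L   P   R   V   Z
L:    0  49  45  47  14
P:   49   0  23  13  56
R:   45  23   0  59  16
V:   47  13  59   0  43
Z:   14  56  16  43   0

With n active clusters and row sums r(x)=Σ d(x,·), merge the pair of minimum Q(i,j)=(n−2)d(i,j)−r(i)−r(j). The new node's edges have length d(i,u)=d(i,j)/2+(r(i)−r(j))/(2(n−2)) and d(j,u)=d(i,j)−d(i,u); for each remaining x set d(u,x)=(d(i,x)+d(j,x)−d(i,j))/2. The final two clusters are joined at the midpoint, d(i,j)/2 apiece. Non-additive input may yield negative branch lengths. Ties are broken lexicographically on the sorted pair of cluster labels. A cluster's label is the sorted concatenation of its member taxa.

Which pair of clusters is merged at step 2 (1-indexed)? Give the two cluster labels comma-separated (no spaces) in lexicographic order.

L,Z

iteration 1: select P,V (d=13, Q=-264); attach at lengths (3, 10); label the merged cluster PV
  updated: d(L,PV)=83/2, d(PV,R)=69/2, d(PV,Z)=43
iteration 2: select L,Z (d=14, Q=-291/2); attach at lengths (111/8, 1/8); label the merged cluster LZ
  updated: d(LZ,PV)=141/4, d(LZ,R)=47/2
iteration 3: select LZ,PV (d=141/4, Q=-373/4); attach at lengths (97/8, 185/8); label the merged cluster LPVZ
  updated: d(LPVZ,R)=91/8
iteration 4: select LPVZ,R (d=91/8); attach at lengths (91/16, 91/16); label the merged cluster LPRVZ
final tree: (((L:111/8,Z:1/8):97/8,(P:3,V:10):185/8):91/16,R:91/16)
total length: 589/8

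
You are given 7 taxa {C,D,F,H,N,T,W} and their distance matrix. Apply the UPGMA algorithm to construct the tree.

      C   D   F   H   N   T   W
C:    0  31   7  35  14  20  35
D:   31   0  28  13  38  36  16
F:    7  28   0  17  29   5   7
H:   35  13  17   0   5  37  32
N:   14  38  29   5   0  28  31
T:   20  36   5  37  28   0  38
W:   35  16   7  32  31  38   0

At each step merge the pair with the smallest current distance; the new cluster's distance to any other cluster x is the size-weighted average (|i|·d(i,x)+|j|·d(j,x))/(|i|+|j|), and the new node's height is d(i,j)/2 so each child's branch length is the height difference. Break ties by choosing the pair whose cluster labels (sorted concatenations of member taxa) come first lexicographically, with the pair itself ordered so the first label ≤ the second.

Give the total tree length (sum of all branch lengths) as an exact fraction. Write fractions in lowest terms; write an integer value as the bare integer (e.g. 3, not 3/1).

3719/60

step 1: merge (F,T) at d=5; branch lengths F→5/2, T→5/2; new cluster FT
  updated: d(C,FT)=27/2, d(D,FT)=32, d(FT,H)=27, d(FT,N)=57/2, d(FT,W)=45/2
step 2: merge (H,N) at d=5; branch lengths H→5/2, N→5/2; new cluster HN
  updated: d(C,HN)=49/2, d(D,HN)=51/2, d(FT,HN)=111/4, d(HN,W)=63/2
step 3: merge (C,FT) at d=27/2; branch lengths C→27/4, FT→17/4; new cluster CFT
  updated: d(CFT,D)=95/3, d(CFT,HN)=80/3, d(CFT,W)=80/3
step 4: merge (D,W) at d=16; branch lengths D→8, W→8; new cluster DW
  updated: d(CFT,DW)=175/6, d(DW,HN)=57/2
step 5: merge (CFT,HN) at d=80/3; branch lengths CFT→79/12, HN→65/6; new cluster CFHNT
  updated: d(CFHNT,DW)=289/10
step 6: merge (CFHNT,DW) at d=289/10; branch lengths CFHNT→67/60, DW→129/20; new cluster CDFHNTW
final tree: (((C:27/4,(F:5/2,T:5/2):17/4):79/12,(H:5/2,N:5/2):65/6):67/60,(D:8,W:8):129/20)
total length: 3719/60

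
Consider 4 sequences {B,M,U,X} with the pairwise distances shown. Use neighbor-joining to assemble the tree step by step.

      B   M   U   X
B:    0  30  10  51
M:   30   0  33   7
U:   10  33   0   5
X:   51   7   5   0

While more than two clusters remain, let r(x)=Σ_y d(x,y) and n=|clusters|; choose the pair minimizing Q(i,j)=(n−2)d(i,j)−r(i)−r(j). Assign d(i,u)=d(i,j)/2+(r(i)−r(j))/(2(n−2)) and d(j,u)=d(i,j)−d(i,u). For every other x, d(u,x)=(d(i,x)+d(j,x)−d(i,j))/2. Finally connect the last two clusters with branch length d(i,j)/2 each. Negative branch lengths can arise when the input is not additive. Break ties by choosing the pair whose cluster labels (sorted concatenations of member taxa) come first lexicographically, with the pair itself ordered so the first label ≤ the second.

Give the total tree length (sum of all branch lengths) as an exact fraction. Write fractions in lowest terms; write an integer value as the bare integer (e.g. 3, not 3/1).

153/4

1. join B+U (d=10, Q=-119) ⇒ BU; edges |B|=63/4, |U|=-23/4
  updated: d(BU,M)=53/2, d(BU,X)=23
2. join BU+M (d=53/2, Q=-113/2) ⇒ BMU; edges |BU|=85/4, |M|=21/4
  updated: d(BMU,X)=7/4
3. join BMU+X (d=7/4) ⇒ BMUX; edges |BMU|=7/8, |X|=7/8
final tree: (((B:63/4,U:-23/4):85/4,M:21/4):7/8,X:7/8)
total length: 153/4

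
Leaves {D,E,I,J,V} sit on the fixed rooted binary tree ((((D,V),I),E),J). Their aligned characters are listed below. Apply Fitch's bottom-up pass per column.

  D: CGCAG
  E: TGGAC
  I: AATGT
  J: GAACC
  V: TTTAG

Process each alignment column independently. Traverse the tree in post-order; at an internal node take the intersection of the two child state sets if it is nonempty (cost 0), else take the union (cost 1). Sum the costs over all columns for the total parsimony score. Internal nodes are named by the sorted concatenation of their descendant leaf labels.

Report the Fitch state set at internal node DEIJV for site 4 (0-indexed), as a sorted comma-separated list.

C

DV@0: {C} ∪ {T} = {C,T} (union, +1)
DIV@0: {C,T} ∪ {A} = {A,C,T} (union, +1)
DEIV@0: {A,C,T} ∩ {T} = {T} (intersection, +0)
DEIJV@0: {T} ∪ {G} = {G,T} (union, +1)
DV@1: {G} ∪ {T} = {G,T} (union, +1)
DIV@1: {G,T} ∪ {A} = {A,G,T} (union, +1)
DEIV@1: {A,G,T} ∩ {G} = {G} (intersection, +0)
DEIJV@1: {G} ∪ {A} = {A,G} (union, +1)
DV@2: {C} ∪ {T} = {C,T} (union, +1)
DIV@2: {C,T} ∩ {T} = {T} (intersection, +0)
DEIV@2: {T} ∪ {G} = {G,T} (union, +1)
DEIJV@2: {G,T} ∪ {A} = {A,G,T} (union, +1)
DV@3: {A} ∩ {A} = {A} (intersection, +0)
DIV@3: {A} ∪ {G} = {A,G} (union, +1)
DEIV@3: {A,G} ∩ {A} = {A} (intersection, +0)
DEIJV@3: {A} ∪ {C} = {A,C} (union, +1)
DV@4: {G} ∩ {G} = {G} (intersection, +0)
DIV@4: {G} ∪ {T} = {G,T} (union, +1)
DEIV@4: {G,T} ∪ {C} = {C,G,T} (union, +1)
DEIJV@4: {C,G,T} ∩ {C} = {C} (intersection, +0)
per-site changes: [3, 3, 3, 2, 2]; total = 13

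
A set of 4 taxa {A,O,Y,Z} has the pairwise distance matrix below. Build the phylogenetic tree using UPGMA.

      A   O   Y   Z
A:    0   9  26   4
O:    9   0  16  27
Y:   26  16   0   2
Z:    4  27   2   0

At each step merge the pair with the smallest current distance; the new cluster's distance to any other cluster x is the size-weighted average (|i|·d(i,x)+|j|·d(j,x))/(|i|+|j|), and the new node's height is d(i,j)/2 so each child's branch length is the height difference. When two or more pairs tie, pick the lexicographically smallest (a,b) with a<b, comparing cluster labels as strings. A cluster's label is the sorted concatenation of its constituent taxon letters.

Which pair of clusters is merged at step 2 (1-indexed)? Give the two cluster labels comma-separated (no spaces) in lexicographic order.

step 1: merge (Y,Z) at d=2; branch lengths Y→1, Z→1; new cluster YZ
  updated: d(A,YZ)=15, d(O,YZ)=43/2
step 2: merge (A,O) at d=9; branch lengths A→9/2, O→9/2; new cluster AO
  updated: d(AO,YZ)=73/4
step 3: merge (AO,YZ) at d=73/4; branch lengths AO→37/8, YZ→65/8; new cluster AOYZ
final tree: ((A:9/2,O:9/2):37/8,(Y:1,Z:1):65/8)
total length: 95/4

A,O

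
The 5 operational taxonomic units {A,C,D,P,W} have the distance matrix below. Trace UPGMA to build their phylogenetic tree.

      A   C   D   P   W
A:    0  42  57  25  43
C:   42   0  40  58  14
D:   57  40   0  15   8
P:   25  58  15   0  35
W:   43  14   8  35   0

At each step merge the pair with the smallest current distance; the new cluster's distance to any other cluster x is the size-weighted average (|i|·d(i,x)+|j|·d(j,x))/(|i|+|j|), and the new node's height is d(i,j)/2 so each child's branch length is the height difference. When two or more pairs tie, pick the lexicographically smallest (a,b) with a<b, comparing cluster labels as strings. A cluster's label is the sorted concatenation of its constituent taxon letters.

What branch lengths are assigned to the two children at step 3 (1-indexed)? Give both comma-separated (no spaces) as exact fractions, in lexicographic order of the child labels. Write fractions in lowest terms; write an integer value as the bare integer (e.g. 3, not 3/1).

iteration 1: select D,W (d=8); attach at lengths (4, 4); label the merged cluster DW
  updated: d(A,DW)=50, d(C,DW)=27, d(DW,P)=25
iteration 2: select A,P (d=25); attach at lengths (25/2, 25/2); label the merged cluster AP
  updated: d(AP,C)=50, d(AP,DW)=75/2
iteration 3: select C,DW (d=27); attach at lengths (27/2, 19/2); label the merged cluster CDW
  updated: d(AP,CDW)=125/3
iteration 4: select AP,CDW (d=125/3); attach at lengths (25/3, 22/3); label the merged cluster ACDPW
final tree: ((A:25/2,P:25/2):25/3,(C:27/2,(D:4,W:4):19/2):22/3)
total length: 215/3

27/2,19/2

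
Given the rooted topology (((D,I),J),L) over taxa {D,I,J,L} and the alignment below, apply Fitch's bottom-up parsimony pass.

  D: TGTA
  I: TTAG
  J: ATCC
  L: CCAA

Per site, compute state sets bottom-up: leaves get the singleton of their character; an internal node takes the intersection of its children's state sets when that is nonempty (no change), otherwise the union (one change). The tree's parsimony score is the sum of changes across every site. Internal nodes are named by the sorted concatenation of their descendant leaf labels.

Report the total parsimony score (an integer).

8

[col 0] DI: children D:{T}, I:{T} ∩→ {T}; cost 0
[col 0] DIJ: children DI:{T}, J:{A} ∪→ {A,T}; cost 1
[col 0] DIJL: children DIJ:{A,T}, L:{C} ∪→ {A,C,T}; cost 1
[col 1] DI: children D:{G}, I:{T} ∪→ {G,T}; cost 1
[col 1] DIJ: children DI:{G,T}, J:{T} ∩→ {T}; cost 0
[col 1] DIJL: children DIJ:{T}, L:{C} ∪→ {C,T}; cost 1
[col 2] DI: children D:{T}, I:{A} ∪→ {A,T}; cost 1
[col 2] DIJ: children DI:{A,T}, J:{C} ∪→ {A,C,T}; cost 1
[col 2] DIJL: children DIJ:{A,C,T}, L:{A} ∩→ {A}; cost 0
[col 3] DI: children D:{A}, I:{G} ∪→ {A,G}; cost 1
[col 3] DIJ: children DI:{A,G}, J:{C} ∪→ {A,C,G}; cost 1
[col 3] DIJL: children DIJ:{A,C,G}, L:{A} ∩→ {A}; cost 0
per-site changes: [2, 2, 2, 2]; total = 8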